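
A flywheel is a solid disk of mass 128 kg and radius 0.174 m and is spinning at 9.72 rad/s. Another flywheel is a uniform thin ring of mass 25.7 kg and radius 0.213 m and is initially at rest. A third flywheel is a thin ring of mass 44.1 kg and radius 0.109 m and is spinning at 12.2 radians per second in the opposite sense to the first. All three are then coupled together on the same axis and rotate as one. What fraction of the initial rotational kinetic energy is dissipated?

fraction ≈ 0.837

The coupling torques are internal; angular momentum about the shared axis is conserved.
Moments of inertia: I_A = ½(128)(0.174)² = 1.938 kg·m²; I_B = (25.7)(0.213)² = 1.166 kg·m²; I_C = (44.1)(0.109)² = 0.5240 kg·m².
Taking A's sense as positive: L = (1.938)(9.72) − (0.5240)(12.2) = 12.44 kg·m²·rad/s.
Combined I = 1.938 + 1.166 + 0.5240 = 3.628 kg·m².
ω_f = L / I = 12.44 / 3.628 = 3.430 rad/s.
KE_i = ½ΣIω² = 130.5 J; KE_f = ½(3.628)(3.430)² = 21.34 J.
Fraction dissipated = (KE_i − KE_f)/KE_i = 0.8365.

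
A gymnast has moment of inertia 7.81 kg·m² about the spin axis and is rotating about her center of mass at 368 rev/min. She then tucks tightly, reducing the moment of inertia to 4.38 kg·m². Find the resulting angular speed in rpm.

ω₂ ≈ 656 rpm

With no external torque about the axis, L is conserved: I₁ω₁ = I₂ω₂.
ω₂ = I₁ω₁ / I₂ = (7.810)(368 rpm) / (4.380) = 656.2 rpm.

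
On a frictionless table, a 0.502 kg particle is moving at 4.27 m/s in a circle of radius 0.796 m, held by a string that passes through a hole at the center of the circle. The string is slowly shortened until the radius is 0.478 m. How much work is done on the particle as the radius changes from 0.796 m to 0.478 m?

The only horizontal force on the mass is along the cord (radial), so it exerts no torque about the hole and angular momentum m v r is conserved.
v₂ = v₁ r₁ / r₂ = (4.27)(0.796) / (0.478) = 7.111 m/s.
W = ΔKE = ½m(v₂² − v₁²) = 8.115 J.

W ≈ 8.11 J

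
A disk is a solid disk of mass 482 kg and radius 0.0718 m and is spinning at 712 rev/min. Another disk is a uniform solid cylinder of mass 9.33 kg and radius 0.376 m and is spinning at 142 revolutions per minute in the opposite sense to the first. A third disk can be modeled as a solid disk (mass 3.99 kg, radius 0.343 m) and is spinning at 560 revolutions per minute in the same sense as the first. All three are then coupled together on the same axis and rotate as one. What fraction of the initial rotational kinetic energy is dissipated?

fraction ≈ 0.444

No external torque acts about the common axis, so total angular momentum is conserved.
Moments of inertia: I_A = ½(482)(0.0718)² = 1.242 kg·m²; I_B = ½(9.33)(0.376)² = 0.6595 kg·m²; I_C = ½(3.99)(0.343)² = 0.2347 kg·m².
Taking A's sense as positive: L = (1.242)(712) − (0.6595)(142) + (0.2347)(560) = 922.4 kg·m²·rpm.
Combined I = 1.242 + 0.6595 + 0.2347 = 2.137 kg·m².
ω_f = L / I = 922.4 / 2.137 = 431.7 rpm.
KE_i = ½ΣIω² = 3930 J; KE_f = ½(2.137)(45.21)² = 2183 J.
Fraction dissipated = (KE_i − KE_f)/KE_i = 0.4444.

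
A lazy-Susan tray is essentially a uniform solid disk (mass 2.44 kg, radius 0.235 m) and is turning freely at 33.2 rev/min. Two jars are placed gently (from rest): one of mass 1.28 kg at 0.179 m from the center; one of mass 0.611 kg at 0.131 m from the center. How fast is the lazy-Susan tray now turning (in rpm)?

ω_f ≈ 18.8 rpm

The added mass arrives with no angular momentum about the center, and any external torque about the center is negligible, so the system's angular momentum is conserved.
I_p = ½(2.44)(0.235)² = 0.06737 kg·m².
Added inertia Σmr² = (1.28)(0.179)² + (0.611)(0.131)² = 0.05150 kg·m²; I_f = 0.06737 + 0.05150 = 0.1189 kg·m².
ω_f = I_p ω_i / I_f = (0.06737)(33.2) / 0.1189 = 18.82 rpm.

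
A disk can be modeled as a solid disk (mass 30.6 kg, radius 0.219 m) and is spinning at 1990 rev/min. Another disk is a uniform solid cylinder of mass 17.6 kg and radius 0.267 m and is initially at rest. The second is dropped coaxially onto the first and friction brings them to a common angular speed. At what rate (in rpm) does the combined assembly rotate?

The coupling torques are internal; angular momentum about the shared axis is conserved.
Moments of inertia: I_A = ½(30.6)(0.219)² = 0.7338 kg·m²; I_B = ½(17.6)(0.267)² = 0.6273 kg·m².
Taking A's sense as positive: L = (0.7338)(1990) = 1460 kg·m²·rpm.
Combined I = 0.7338 + 0.6273 = 1.361 kg·m².
ω_f = L / I = 1460 / 1.361 = 1073 rpm.

|ω_f| ≈ 1070 rpm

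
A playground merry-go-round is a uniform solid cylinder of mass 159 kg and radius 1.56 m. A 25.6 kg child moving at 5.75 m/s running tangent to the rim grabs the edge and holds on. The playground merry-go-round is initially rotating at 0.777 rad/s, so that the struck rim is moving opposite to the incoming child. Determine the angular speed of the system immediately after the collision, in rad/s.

About the axle the impulsive forces during the collision are internal, so angular momentum about that axis is conserved.
I_p = ½(159)(1.56)² = 193.5 kg·m². Taking the sense of the child's angular momentum as positive, L_{child} = m v R = (25.6)(5.75)(1.56) = 229.6 kg·m²/s.
L_i = −I_p ω_p + m v R = −(193.5)(0.777) + 229.6 = 79.30 kg·m²/s.
After sticking, I_f = I_p + m R² = 193.5 + (25.6)(1.56)² = 255.8 kg·m².
ω_f = L_i / I_f = 79.30 / 255.8 = 0.3101 rad/s.

|ω_f| ≈ 0.310 rad/s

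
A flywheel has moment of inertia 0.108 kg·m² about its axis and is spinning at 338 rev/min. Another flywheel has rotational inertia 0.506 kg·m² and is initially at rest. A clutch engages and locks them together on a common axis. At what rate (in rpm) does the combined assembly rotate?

No external torque acts about the common axis, so total angular momentum is conserved.
Taking A's sense as positive: L = (0.1080)(338) = 36.50 kg·m²·rpm.
Combined I = 0.1080 + 0.5060 = 0.6140 kg·m².
ω_f = L / I = 36.50 / 0.6140 = 59.45 rpm.

|ω_f| ≈ 59.5 rpm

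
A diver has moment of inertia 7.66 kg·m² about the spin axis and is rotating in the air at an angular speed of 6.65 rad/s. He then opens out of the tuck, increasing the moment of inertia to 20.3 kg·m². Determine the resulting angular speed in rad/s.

ω₂ ≈ 2.51 rad/s

With no external torque about the axis, L is conserved: I₁ω₁ = I₂ω₂.
ω₂ = I₁ω₁ / I₂ = (7.660)(6.65 rad/s) / (20.30) = 2.509 rad/s.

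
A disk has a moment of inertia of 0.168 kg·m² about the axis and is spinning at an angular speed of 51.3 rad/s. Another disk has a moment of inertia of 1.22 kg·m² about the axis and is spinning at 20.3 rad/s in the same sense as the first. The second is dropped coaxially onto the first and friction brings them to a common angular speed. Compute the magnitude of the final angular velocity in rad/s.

The coupling torques are internal; angular momentum about the shared axis is conserved.
Taking A's sense as positive: L = (0.1680)(51.3) + (1.220)(20.3) = 33.38 kg·m²·rad/s.
Combined I = 0.1680 + 1.220 = 1.388 kg·m².
ω_f = L / I = 33.38 / 1.388 = 24.05 rad/s.

|ω_f| ≈ 24.1 rad/s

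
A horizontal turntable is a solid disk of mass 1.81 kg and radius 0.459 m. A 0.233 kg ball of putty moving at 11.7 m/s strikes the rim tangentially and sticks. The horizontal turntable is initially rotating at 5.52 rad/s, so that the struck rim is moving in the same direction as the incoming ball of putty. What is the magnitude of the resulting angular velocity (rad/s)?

|ω_f| ≈ 9.61 rad/s

The axle reaction passes through the axle and exerts no torque about it; angular momentum about the axle is conserved through the impact.
I_p = ½(1.81)(0.459)² = 0.1907 kg·m². Taking the sense of the ball of putty's angular momentum as positive, L_{ball} = m v R = (0.233)(11.7)(0.459) = 1.251 kg·m²/s.
L_i = +I_p ω_p + m v R = +(0.1907)(5.52) + 1.251 = 2.304 kg·m²/s.
After sticking, I_f = I_p + m R² = 0.1907 + (0.233)(0.459)² = 0.2398 kg·m².
ω_f = L_i / I_f = 2.304 / 0.2398 = 9.609 rad/s.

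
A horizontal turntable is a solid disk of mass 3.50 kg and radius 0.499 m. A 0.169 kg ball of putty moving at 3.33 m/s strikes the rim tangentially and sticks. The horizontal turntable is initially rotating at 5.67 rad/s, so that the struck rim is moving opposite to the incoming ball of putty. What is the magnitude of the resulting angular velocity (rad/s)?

About the axle the impulsive forces during the collision are internal, so angular momentum about that axis is conserved.
I_p = ½(3.50)(0.499)² = 0.4358 kg·m². Taking the sense of the ball of putty's angular momentum as positive, L_{ball} = m v R = (0.169)(3.33)(0.499) = 0.2808 kg·m²/s.
L_i = −I_p ω_p + m v R = −(0.4358)(5.67) + 0.2808 = -2.190 kg·m²/s.
After sticking, I_f = I_p + m R² = 0.4358 + (0.169)(0.499)² = 0.4778 kg·m².
ω_f = L_i / I_f = -2.190 / 0.4778 = -4.583 rad/s.

|ω_f| ≈ 4.58 rad/s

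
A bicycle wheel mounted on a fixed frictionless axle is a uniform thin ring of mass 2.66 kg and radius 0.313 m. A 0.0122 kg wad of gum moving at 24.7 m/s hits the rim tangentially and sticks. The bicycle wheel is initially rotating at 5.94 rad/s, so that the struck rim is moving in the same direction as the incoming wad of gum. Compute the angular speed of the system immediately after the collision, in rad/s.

About the axle the impulsive forces during the collision are internal, so angular momentum about that axis is conserved.
I_p = (2.66)(0.313)² = 0.2606 kg·m². Taking the sense of the wad of gum's angular momentum as positive, L_{wad} = m v R = (0.0122)(24.7)(0.313) = 0.09432 kg·m²/s.
L_i = +I_p ω_p + m v R = +(0.2606)(5.94) + 0.09432 = 1.642 kg·m²/s.
After sticking, I_f = I_p + m R² = 0.2606 + (0.0122)(0.313)² = 0.2618 kg·m².
ω_f = L_i / I_f = 1.642 / 0.2618 = 6.273 rad/s.

|ω_f| ≈ 6.27 rad/s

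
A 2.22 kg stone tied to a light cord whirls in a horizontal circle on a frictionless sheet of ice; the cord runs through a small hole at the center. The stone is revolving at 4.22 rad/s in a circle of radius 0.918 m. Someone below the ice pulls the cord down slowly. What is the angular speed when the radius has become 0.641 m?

ω₂ ≈ 8.66 rad/s

No torque about the axis ⇒ m r₁² ω₁ = m r₂² ω₂.
ω₂ = ω₁ (r₁/r₂)² = (4.22)(0.918/0.641)² = 8.655 rad/s.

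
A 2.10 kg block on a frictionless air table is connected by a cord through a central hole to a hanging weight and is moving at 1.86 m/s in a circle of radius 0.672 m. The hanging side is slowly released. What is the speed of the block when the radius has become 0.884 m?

Central (radial) force ⇒ zero torque about the center ⇒ m v r is constant.
v₂ = v₁ r₁ / r₂ = (1.86)(0.672) / (0.884) = 1.414 m/s.

v₂ ≈ 1.41 m/s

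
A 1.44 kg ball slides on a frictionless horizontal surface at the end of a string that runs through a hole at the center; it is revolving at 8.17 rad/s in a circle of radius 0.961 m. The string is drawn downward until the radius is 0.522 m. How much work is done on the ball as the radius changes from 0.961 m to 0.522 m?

W ≈ 106 J

No torque about the axis ⇒ m r₁² ω₁ = m r₂² ω₂.
ω₂ = ω₁ (r₁/r₂)² = (8.17)(0.961/0.522)² = 27.69 rad/s.
W = ΔKE = ½m(v₂² − v₁²) = 106.0 J.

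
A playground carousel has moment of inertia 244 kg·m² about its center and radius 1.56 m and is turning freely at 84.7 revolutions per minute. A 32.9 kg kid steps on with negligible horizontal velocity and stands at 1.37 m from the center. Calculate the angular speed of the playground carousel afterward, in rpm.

No external torque acts about the center; L_before = L_after.
Added inertia Σmr² = (32.9)(1.37)² = 61.75 kg·m²; I_f = 244.0 + 61.75 = 305.8 kg·m².
ω_f = I_p ω_i / I_f = (244.0)(84.7) / 305.8 = 67.59 rpm.

ω_f ≈ 67.6 rpm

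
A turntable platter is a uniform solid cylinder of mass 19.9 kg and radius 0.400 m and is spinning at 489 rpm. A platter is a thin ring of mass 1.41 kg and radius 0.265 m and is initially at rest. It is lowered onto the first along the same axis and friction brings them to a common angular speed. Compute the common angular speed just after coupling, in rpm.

|ω_f| ≈ 460 rpm

The coupling torques are internal; angular momentum about the shared axis is conserved.
Moments of inertia: I_A = ½(19.9)(0.400)² = 1.592 kg·m²; I_B = (1.41)(0.265)² = 0.09902 kg·m².
Taking A's sense as positive: L = (1.592)(489) = 778.5 kg·m²·rpm.
Combined I = 1.592 + 0.09902 = 1.691 kg·m².
ω_f = L / I = 778.5 / 1.691 = 460.4 rpm.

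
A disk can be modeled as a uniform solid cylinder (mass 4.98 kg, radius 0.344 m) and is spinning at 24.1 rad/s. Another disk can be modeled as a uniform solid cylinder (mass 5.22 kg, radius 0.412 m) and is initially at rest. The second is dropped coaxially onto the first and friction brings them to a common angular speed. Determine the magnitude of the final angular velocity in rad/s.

The coupling torques are internal; angular momentum about the shared axis is conserved.
Moments of inertia: I_A = ½(4.98)(0.344)² = 0.2947 kg·m²; I_B = ½(5.22)(0.412)² = 0.4430 kg·m².
Taking A's sense as positive: L = (0.2947)(24.1) = 7.101 kg·m²·rad/s.
Combined I = 0.2947 + 0.4430 = 0.7377 kg·m².
ω_f = L / I = 7.101 / 0.7377 = 9.626 rad/s.

|ω_f| ≈ 9.63 rad/s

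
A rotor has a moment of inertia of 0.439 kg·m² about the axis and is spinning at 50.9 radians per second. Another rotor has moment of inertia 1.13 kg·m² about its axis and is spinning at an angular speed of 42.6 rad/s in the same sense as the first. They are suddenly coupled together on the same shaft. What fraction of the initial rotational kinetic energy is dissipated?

The coupling torques are internal; angular momentum about the shared axis is conserved.
Taking A's sense as positive: L = (0.4390)(50.9) + (1.130)(42.6) = 70.48 kg·m²·rad/s.
Combined I = 0.4390 + 1.130 = 1.569 kg·m².
ω_f = L / I = 70.48 / 1.569 = 44.92 rad/s.
KE_i = ½ΣIω² = 1594 J; KE_f = ½(1.569)(44.92)² = 1583 J.
Fraction dissipated = (KE_i − KE_f)/KE_i = 0.006832.

fraction ≈ 0.00683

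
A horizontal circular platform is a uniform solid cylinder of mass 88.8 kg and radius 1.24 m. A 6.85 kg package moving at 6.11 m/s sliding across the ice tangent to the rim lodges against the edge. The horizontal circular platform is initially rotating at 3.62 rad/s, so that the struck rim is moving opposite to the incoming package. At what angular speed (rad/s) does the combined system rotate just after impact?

About the central axle the impulsive forces during the collision are internal, so angular momentum about that axis is conserved.
I_p = ½(88.8)(1.24)² = 68.27 kg·m². Taking the sense of the package's angular momentum as positive, L_{package} = m v R = (6.85)(6.11)(1.24) = 51.90 kg·m²/s.
L_i = −I_p ω_p + m v R = −(68.27)(3.62) + 51.90 = -195.2 kg·m²/s.
After sticking, I_f = I_p + m R² = 68.27 + (6.85)(1.24)² = 78.80 kg·m².
ω_f = L_i / I_f = -195.2 / 78.80 = -2.478 rad/s.

|ω_f| ≈ 2.48 rad/s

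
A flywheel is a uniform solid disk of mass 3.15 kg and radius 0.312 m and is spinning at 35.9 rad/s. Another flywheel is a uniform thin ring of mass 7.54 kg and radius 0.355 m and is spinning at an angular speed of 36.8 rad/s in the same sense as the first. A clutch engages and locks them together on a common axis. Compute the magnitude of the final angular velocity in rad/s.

|ω_f| ≈ 36.7 rad/s

No external torque acts about the common axis, so total angular momentum is conserved.
Moments of inertia: I_A = ½(3.15)(0.312)² = 0.1533 kg·m²; I_B = (7.54)(0.355)² = 0.9502 kg·m².
Taking A's sense as positive: L = (0.1533)(35.9) + (0.9502)(36.8) = 40.47 kg·m²·rad/s.
Combined I = 0.1533 + 0.9502 = 1.104 kg·m².
ω_f = L / I = 40.47 / 1.104 = 36.67 rad/s.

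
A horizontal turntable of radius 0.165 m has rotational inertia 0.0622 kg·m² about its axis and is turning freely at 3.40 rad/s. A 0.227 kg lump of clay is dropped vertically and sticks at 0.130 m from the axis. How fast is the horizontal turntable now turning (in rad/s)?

ω_f ≈ 3.20 rad/s

No external torque acts about the axis; L_before = L_after.
Added inertia Σmr² = (0.227)(0.130)² = 0.003836 kg·m²; I_f = 0.06220 + 0.003836 = 0.06604 kg·m².
ω_f = I_p ω_i / I_f = (0.06220)(3.40) / 0.06604 = 3.202 rad/s.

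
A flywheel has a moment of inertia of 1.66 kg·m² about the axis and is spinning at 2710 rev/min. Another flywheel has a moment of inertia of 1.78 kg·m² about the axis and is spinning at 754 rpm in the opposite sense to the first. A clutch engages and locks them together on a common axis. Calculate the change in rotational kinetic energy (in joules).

ΔKE ≈ -56500 J

No external torque acts about the common axis, so total angular momentum is conserved.
Taking A's sense as positive: L = (1.660)(2710) − (1.780)(754) = 3156 kg·m²·rpm.
Combined I = 1.660 + 1.780 = 3.440 kg·m².
ω_f = L / I = 3156 / 3.440 = 917.6 rpm.
KE_i = ½ΣIω² = 72390 J; KE_f = ½(3.440)(96.09)² = 15880 J.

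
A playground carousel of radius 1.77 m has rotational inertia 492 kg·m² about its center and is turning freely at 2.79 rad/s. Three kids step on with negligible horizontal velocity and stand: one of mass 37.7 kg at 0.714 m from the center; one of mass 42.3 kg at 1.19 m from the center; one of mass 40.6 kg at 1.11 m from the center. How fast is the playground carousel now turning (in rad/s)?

No external torque acts about the center; L_before = L_after.
Added inertia Σmr² = (37.7)(0.714)² + (42.3)(1.19)² + (40.6)(1.11)² = 129.1 kg·m²; I_f = 492.0 + 129.1 = 621.1 kg·m².
ω_f = I_p ω_i / I_f = (492.0)(2.79) / 621.1 = 2.210 rad/s.

ω_f ≈ 2.21 rad/s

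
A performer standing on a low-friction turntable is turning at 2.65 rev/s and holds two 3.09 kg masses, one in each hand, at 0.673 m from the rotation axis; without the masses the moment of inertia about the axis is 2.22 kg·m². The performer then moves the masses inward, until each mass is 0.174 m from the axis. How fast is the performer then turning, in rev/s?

ω₂ ≈ 5.53 rev/s

No external torque acts about the spin axis, so angular momentum is conserved.
I₁ = 2.22 + 2(3.09)(0.673)² = 5.019 kg·m²; I₂ = 2.22 + 2(3.09)(0.174)² = 2.407 kg·m².
ω₂ = I₁ω₁ / I₂ = (5.019)(2.65 rev/s) / (2.407) = 5.526 rev/s.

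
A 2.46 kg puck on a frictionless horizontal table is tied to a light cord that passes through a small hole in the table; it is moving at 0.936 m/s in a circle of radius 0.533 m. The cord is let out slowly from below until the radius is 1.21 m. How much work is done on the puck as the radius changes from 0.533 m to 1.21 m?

W ≈ -0.869 J

The only horizontal force on the mass is along the cord (radial), so it exerts no torque about the hole and angular momentum m v r is conserved.
v₂ = v₁ r₁ / r₂ = (0.936)(0.533) / (1.21) = 0.4123 m/s.
W = ΔKE = ½m(v₂² − v₁²) = -0.8685 J.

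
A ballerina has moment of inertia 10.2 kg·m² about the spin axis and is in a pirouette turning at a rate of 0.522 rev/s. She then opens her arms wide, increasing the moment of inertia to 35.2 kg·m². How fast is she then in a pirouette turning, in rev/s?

No external torque acts about the spin axis, so angular momentum is conserved.
ω₂ = I₁ω₁ / I₂ = (10.20)(0.522 rev/s) / (35.20) = 0.1513 rev/s.

ω₂ ≈ 0.151 rev/s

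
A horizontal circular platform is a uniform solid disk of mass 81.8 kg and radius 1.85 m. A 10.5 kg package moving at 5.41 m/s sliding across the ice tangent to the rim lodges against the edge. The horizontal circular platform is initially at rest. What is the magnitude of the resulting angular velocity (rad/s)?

|ω_f| ≈ 0.597 rad/s

The axle reaction passes through the central axle and exerts no torque about it; angular momentum about the central axle is conserved through the impact.
I_p = ½(81.8)(1.85)² = 140.0 kg·m². Taking the sense of the package's angular momentum as positive, L_{package} = m v R = (10.5)(5.41)(1.85) = 105.1 kg·m²/s.
L_i = 0 + 105.1 = 105.1 kg·m²/s.
After sticking, I_f = I_p + m R² = 140.0 + (10.5)(1.85)² = 175.9 kg·m².
ω_f = L_i / I_f = 105.1 / 175.9 = 0.5974 rad/s.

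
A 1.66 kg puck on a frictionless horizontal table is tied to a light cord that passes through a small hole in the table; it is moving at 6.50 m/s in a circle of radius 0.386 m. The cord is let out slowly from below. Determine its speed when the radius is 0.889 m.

v₂ ≈ 2.82 m/s

The only horizontal force on the mass is along the cord (radial), so it exerts no torque about the hole and angular momentum m v r is conserved.
v₂ = v₁ r₁ / r₂ = (6.50)(0.386) / (0.889) = 2.822 m/s.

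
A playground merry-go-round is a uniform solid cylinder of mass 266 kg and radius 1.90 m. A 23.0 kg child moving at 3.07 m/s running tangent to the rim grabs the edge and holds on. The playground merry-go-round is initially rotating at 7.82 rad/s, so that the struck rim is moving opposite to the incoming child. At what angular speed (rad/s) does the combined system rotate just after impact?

About the axle the impulsive forces during the collision are internal, so angular momentum about that axis is conserved.
I_p = ½(266)(1.90)² = 480.1 kg·m². Taking the sense of the child's angular momentum as positive, L_{child} = m v R = (23.0)(3.07)(1.90) = 134.2 kg·m²/s.
L_i = −I_p ω_p + m v R = −(480.1)(7.82) + 134.2 = -3620 kg·m²/s.
After sticking, I_f = I_p + m R² = 480.1 + (23.0)(1.90)² = 563.2 kg·m².
ω_f = L_i / I_f = -3620 / 563.2 = -6.429 rad/s.

|ω_f| ≈ 6.43 rad/s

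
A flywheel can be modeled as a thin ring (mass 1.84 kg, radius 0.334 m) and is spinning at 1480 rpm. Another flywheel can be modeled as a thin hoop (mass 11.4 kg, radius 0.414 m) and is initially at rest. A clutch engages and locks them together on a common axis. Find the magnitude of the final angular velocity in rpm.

|ω_f| ≈ 141 rpm

The coupling torques are internal; angular momentum about the shared axis is conserved.
Moments of inertia: I_A = (1.84)(0.334)² = 0.2053 kg·m²; I_B = (11.4)(0.414)² = 1.954 kg·m².
Taking A's sense as positive: L = (0.2053)(1480) = 303.8 kg·m²·rpm.
Combined I = 0.2053 + 1.954 = 2.159 kg·m².
ω_f = L / I = 303.8 / 2.159 = 140.7 rpm.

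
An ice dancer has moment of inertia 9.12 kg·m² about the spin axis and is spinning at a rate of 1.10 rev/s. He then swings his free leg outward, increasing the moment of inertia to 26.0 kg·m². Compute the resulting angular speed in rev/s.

ω₂ ≈ 0.386 rev/s

Angular momentum about the spin axis is conserved since the torque about it is zero.
ω₂ = I₁ω₁ / I₂ = (9.120)(1.10 rev/s) / (26.00) = 0.3858 rev/s.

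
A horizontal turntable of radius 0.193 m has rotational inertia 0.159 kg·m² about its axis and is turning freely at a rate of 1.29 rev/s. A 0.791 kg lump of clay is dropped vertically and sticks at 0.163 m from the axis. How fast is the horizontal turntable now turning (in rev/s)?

No external torque acts about the axis; L_before = L_after.
Added inertia Σmr² = (0.791)(0.163)² = 0.02102 kg·m²; I_f = 0.1590 + 0.02102 = 0.1800 kg·m².
ω_f = I_p ω_i / I_f = (0.1590)(1.29) / 0.1800 = 1.139 rev/s.

ω_f ≈ 1.14 rev/s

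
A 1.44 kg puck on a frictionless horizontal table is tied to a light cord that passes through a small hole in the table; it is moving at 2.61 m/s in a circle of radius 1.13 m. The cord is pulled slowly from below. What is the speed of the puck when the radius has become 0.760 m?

Central (radial) force ⇒ zero torque about the center ⇒ m v r is constant.
v₂ = v₁ r₁ / r₂ = (2.61)(1.13) / (0.760) = 3.881 m/s.

v₂ ≈ 3.88 m/s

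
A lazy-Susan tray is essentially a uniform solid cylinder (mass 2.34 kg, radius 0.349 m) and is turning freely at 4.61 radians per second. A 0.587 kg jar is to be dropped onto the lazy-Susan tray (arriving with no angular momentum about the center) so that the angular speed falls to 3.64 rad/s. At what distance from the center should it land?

r ≈ 0.254 m

No external torque acts about the center; L_before = L_after.
I_p = ½(2.34)(0.349)² = 0.1425 kg·m².
I_p ω_i = (I_p + m r²) ω_f ⇒ m r² = I_p(ω_i/ω_f − 1) = 0.1425(4.61/3.64 − 1) = 0.03798 kg·m².
r = √(0.03798/0.587) = 0.2544 m.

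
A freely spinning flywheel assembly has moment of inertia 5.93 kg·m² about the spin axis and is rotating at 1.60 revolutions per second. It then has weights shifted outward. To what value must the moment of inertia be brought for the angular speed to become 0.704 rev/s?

I₂ ≈ 13.5 kg·m²

Angular momentum about the spin axis is conserved since the torque about it is zero.
I₂ = I₁ω₁ / ω₂ = (5.93)(1.60) / (0.704) = 13.48 kg·m².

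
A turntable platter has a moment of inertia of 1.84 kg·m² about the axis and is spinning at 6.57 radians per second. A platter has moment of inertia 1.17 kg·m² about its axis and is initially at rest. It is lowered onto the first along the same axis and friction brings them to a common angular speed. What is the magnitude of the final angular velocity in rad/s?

The coupling torques are internal; angular momentum about the shared axis is conserved.
Taking A's sense as positive: L = (1.840)(6.57) = 12.09 kg·m²·rad/s.
Combined I = 1.840 + 1.170 = 3.010 kg·m².
ω_f = L / I = 12.09 / 3.010 = 4.016 rad/s.

|ω_f| ≈ 4.02 rad/s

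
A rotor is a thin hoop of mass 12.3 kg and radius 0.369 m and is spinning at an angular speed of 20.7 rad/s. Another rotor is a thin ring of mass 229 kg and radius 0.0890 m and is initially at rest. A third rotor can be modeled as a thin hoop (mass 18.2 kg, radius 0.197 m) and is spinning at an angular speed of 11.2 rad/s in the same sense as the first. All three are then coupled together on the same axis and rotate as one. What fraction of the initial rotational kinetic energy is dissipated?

The coupling torques are internal; angular momentum about the shared axis is conserved.
Moments of inertia: I_A = (12.3)(0.369)² = 1.675 kg·m²; I_B = (229)(0.0890)² = 1.814 kg·m²; I_C = (18.2)(0.197)² = 0.7063 kg·m².
Taking A's sense as positive: L = (1.675)(20.7) + (0.7063)(11.2) = 42.58 kg·m²·rad/s.
Combined I = 1.675 + 1.814 + 0.7063 = 4.195 kg·m².
ω_f = L / I = 42.58 / 4.195 = 10.15 rad/s.
KE_i = ½ΣIω² = 403.1 J; KE_f = ½(4.195)(10.15)² = 216.1 J.
Fraction dissipated = (KE_i − KE_f)/KE_i = 0.4640.

fraction ≈ 0.464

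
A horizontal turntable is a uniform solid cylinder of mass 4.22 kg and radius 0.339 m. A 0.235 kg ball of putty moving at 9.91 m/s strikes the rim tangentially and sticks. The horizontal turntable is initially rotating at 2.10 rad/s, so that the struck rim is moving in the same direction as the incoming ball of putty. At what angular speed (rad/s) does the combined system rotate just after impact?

|ω_f| ≈ 4.82 rad/s

The axle reaction passes through the axle and exerts no torque about it; angular momentum about the axle is conserved through the impact.
I_p = ½(4.22)(0.339)² = 0.2425 kg·m². Taking the sense of the ball of putty's angular momentum as positive, L_{ball} = m v R = (0.235)(9.91)(0.339) = 0.7895 kg·m²/s.
L_i = +I_p ω_p + m v R = +(0.2425)(2.10) + 0.7895 = 1.299 kg·m²/s.
After sticking, I_f = I_p + m R² = 0.2425 + (0.235)(0.339)² = 0.2695 kg·m².
ω_f = L_i / I_f = 1.299 / 0.2695 = 4.819 rad/s.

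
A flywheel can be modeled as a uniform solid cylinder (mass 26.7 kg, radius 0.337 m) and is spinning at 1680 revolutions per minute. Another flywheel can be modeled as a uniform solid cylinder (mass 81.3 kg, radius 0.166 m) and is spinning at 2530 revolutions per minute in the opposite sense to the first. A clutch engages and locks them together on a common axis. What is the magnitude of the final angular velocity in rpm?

No external torque acts about the common axis, so total angular momentum is conserved.
Moments of inertia: I_A = ½(26.7)(0.337)² = 1.516 kg·m²; I_B = ½(81.3)(0.166)² = 1.120 kg·m².
Taking A's sense as positive: L = (1.516)(1680) − (1.120)(2530) = -286.9 kg·m²·rpm.
Combined I = 1.516 + 1.120 = 2.636 kg·m².
ω_f = L / I = -286.9 / 2.636 = -108.8 rpm.

|ω_f| ≈ 109 rpm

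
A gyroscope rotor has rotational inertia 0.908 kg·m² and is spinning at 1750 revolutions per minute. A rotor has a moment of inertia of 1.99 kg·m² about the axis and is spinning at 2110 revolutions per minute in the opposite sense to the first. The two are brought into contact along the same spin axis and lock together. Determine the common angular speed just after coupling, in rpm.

The coupling torques are internal; angular momentum about the shared axis is conserved.
Taking A's sense as positive: L = (0.9080)(1750) − (1.990)(2110) = -2610 kg·m²·rpm.
Combined I = 0.9080 + 1.990 = 2.898 kg·m².
ω_f = L / I = -2610 / 2.898 = -900.6 rpm.

|ω_f| ≈ 901 rpm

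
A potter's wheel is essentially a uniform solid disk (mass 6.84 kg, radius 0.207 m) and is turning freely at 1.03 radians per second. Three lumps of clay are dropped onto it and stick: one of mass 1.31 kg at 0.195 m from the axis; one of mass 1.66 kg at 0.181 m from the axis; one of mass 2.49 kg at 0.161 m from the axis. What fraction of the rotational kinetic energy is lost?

No external torque acts about the axis; L_before = L_after.
I_p = ½(6.84)(0.207)² = 0.1465 kg·m².
Added inertia Σmr² = (1.31)(0.195)² + (1.66)(0.181)² + (2.49)(0.161)² = 0.1687 kg·m²; I_f = 0.1465 + 0.1687 = 0.3153 kg·m².
ω_f = I_p ω_i / I_f = (0.1465)(1.03) / 0.3153 = 0.4787 rad/s.
KE_i = ½(0.1465)(1.030 rad/s)² = 0.07773 J; KE_f = ½(0.3153)(0.4787)² = 0.03613 J.
Fraction lost = 0.5352.

fraction ≈ 0.535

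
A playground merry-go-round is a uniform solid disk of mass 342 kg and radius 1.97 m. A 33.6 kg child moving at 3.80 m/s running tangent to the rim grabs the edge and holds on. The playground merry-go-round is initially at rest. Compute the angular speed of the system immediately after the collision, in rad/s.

|ω_f| ≈ 0.317 rad/s

About the axle the impulsive forces during the collision are internal, so angular momentum about that axis is conserved.
I_p = ½(342)(1.97)² = 663.6 kg·m². Taking the sense of the child's angular momentum as positive, L_{child} = m v R = (33.6)(3.80)(1.97) = 251.5 kg·m²/s.
L_i = 0 + 251.5 = 251.5 kg·m²/s.
After sticking, I_f = I_p + m R² = 663.6 + (33.6)(1.97)² = 794.0 kg·m².
ω_f = L_i / I_f = 251.5 / 794.0 = 0.3168 rad/s.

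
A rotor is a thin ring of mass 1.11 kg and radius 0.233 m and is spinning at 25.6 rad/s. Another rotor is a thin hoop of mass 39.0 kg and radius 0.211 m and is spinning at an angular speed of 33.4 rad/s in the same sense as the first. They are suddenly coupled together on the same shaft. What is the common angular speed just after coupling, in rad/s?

No external torque acts about the common axis, so total angular momentum is conserved.
Moments of inertia: I_A = (1.11)(0.233)² = 0.06026 kg·m²; I_B = (39.0)(0.211)² = 1.736 kg·m².
Taking A's sense as positive: L = (0.06026)(25.6) + (1.736)(33.4) = 59.54 kg·m²·rad/s.
Combined I = 0.06026 + 1.736 = 1.797 kg·m².
ω_f = L / I = 59.54 / 1.797 = 33.14 rad/s.

|ω_f| ≈ 33.1 rad/s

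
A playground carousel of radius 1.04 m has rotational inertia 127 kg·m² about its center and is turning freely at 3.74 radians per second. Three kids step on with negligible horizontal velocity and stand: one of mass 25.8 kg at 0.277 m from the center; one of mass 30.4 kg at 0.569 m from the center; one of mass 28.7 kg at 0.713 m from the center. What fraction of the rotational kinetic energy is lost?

The added mass arrives with no angular momentum about the center, and any external torque about the center is negligible, so the system's angular momentum is conserved.
Added inertia Σmr² = (25.8)(0.277)² + (30.4)(0.569)² + (28.7)(0.713)² = 26.41 kg·m²; I_f = 127.0 + 26.41 = 153.4 kg·m².
ω_f = I_p ω_i / I_f = (127.0)(3.74) / 153.4 = 3.096 rad/s.
KE_i = ½(127.0)(3.740 rad/s)² = 888.2 J; KE_f = ½(153.4)(3.096)² = 735.3 J.
Fraction lost = 0.1722.

fraction ≈ 0.172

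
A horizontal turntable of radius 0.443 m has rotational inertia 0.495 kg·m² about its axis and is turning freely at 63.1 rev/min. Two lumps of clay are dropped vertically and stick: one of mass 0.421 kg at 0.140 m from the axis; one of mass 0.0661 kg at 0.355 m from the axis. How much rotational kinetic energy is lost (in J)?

energy lost ≈ 0.350 J

No external torque acts about the axis; L_before = L_after.
Added inertia Σmr² = (0.421)(0.140)² + (0.0661)(0.355)² = 0.01658 kg·m²; I_f = 0.4950 + 0.01658 = 0.5116 kg·m².
ω_f = I_p ω_i / I_f = (0.4950)(63.1) / 0.5116 = 61.05 rpm.
KE_i = ½(0.4950)(6.608 rad/s)² = 10.81 J; KE_f = ½(0.5116)(6.394)² = 10.46 J.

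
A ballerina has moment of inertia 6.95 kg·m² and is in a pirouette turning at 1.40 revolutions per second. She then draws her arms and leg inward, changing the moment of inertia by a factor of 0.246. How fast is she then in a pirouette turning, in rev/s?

ω₂ ≈ 5.69 rev/s

Angular momentum about the spin axis is conserved since the torque about it is zero.
I₂ = 0.246 × 6.95 = 1.710 kg·m².
ω₂ = I₁ω₁ / I₂ = (6.950)(1.40 rev/s) / (1.710) = 5.691 rev/s.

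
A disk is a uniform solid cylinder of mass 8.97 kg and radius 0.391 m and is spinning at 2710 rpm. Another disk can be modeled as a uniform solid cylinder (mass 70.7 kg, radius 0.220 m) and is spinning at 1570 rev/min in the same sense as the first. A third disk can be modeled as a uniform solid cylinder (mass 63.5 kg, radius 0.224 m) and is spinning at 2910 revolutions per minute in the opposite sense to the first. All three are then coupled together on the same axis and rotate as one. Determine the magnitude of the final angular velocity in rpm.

No external torque acts about the common axis, so total angular momentum is conserved.
Moments of inertia: I_A = ½(8.97)(0.391)² = 0.6857 kg·m²; I_B = ½(70.7)(0.220)² = 1.711 kg·m²; I_C = ½(63.5)(0.224)² = 1.593 kg·m².
Taking A's sense as positive: L = (0.6857)(2710) + (1.711)(1570) − (1.593)(2910) = -91.54 kg·m²·rpm.
Combined I = 0.6857 + 1.711 + 1.593 = 3.990 kg·m².
ω_f = L / I = -91.54 / 3.990 = -22.94 rpm.

|ω_f| ≈ 22.9 rpm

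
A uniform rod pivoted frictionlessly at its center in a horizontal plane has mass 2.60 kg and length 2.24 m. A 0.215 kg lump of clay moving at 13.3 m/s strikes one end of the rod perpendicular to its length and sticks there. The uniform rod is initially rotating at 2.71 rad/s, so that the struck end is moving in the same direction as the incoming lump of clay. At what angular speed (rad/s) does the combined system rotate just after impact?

|ω_f| ≈ 4.53 rad/s

About the pivot the impulsive forces during the collision are internal, so angular momentum about that axis is conserved.
I_p = (1/12)(2.60)(2.24)² = 1.087 kg·m². Taking the sense of the lump of clay's angular momentum as positive, L_{lump} = m v R = (0.215)(13.3)(2.24/2) = 3.203 kg·m²/s.
L_i = +I_p ω_p + m v R = +(1.087)(2.71) + 3.203 = 6.149 kg·m²/s.
After sticking, I_f = I_p + m R² = 1.087 + (0.215)(2.24/2)² = 1.357 kg·m².
ω_f = L_i / I_f = 6.149 / 1.357 = 4.532 rad/s.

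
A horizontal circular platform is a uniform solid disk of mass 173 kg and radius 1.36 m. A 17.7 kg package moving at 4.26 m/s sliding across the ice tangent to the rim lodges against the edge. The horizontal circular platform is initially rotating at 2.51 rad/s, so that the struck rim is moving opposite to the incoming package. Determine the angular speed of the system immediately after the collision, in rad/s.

|ω_f| ≈ 1.55 rad/s

The axle reaction passes through the central axle and exerts no torque about it; angular momentum about the central axle is conserved through the impact.
I_p = ½(173)(1.36)² = 160.0 kg·m². Taking the sense of the package's angular momentum as positive, L_{package} = m v R = (17.7)(4.26)(1.36) = 102.5 kg·m²/s.
L_i = −I_p ω_p + m v R = −(160.0)(2.51) + 102.5 = -299.0 kg·m²/s.
After sticking, I_f = I_p + m R² = 160.0 + (17.7)(1.36)² = 192.7 kg·m².
ω_f = L_i / I_f = -299.0 / 192.7 = -1.552 rad/s.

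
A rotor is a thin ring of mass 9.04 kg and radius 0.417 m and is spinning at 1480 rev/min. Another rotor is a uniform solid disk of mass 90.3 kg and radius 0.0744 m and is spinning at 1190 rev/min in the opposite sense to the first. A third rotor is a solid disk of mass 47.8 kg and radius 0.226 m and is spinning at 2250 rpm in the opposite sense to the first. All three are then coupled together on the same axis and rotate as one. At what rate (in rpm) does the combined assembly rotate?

The coupling torques are internal; angular momentum about the shared axis is conserved.
Moments of inertia: I_A = (9.04)(0.417)² = 1.572 kg·m²; I_B = ½(90.3)(0.0744)² = 0.2499 kg·m²; I_C = ½(47.8)(0.226)² = 1.221 kg·m².
Taking A's sense as positive: L = (1.572)(1480) − (0.2499)(1190) − (1.221)(2250) = -717.5 kg·m²·rpm.
Combined I = 1.572 + 0.2499 + 1.221 = 3.043 kg·m².
ω_f = L / I = -717.5 / 3.043 = -235.8 rpm.

|ω_f| ≈ 236 rpm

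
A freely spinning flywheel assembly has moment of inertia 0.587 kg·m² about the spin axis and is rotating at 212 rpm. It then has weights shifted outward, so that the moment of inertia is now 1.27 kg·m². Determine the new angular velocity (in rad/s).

ω₂ ≈ 10.3 rad/s

Angular momentum about the spin axis is conserved since the torque about it is zero.
ω₂ = I₁ω₁ / I₂ = (0.5870)(212 rpm) / (1.270) = 97.99 rpm = 10.26 rad/s.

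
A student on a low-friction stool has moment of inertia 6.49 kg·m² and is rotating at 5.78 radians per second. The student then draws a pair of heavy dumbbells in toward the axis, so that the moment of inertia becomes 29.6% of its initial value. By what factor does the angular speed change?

ω₂/ω₁ ≈ 3.38

No external torque acts about the spin axis, so angular momentum is conserved.
I₂ = 0.296 × 6.49 = 1.921 kg·m².
ω₂/ω₁ = I₁/I₂ = 6.490 / 1.921 = 3.378.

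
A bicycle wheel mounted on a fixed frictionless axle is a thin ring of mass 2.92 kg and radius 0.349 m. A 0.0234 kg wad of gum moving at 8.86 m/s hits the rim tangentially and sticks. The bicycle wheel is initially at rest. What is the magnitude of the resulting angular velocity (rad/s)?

About the axle the impulsive forces during the collision are internal, so angular momentum about that axis is conserved.
I_p = (2.92)(0.349)² = 0.3557 kg·m². Taking the sense of the wad of gum's angular momentum as positive, L_{wad} = m v R = (0.0234)(8.86)(0.349) = 0.07236 kg·m²/s.
L_i = 0 + 0.07236 = 0.07236 kg·m²/s.
After sticking, I_f = I_p + m R² = 0.3557 + (0.0234)(0.349)² = 0.3585 kg·m².
ω_f = L_i / I_f = 0.07236 / 0.3585 = 0.2018 rad/s.

|ω_f| ≈ 0.202 rad/s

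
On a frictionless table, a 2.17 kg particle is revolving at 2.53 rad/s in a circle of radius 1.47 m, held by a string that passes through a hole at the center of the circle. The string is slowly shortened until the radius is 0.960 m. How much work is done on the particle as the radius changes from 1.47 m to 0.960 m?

The constraining force is radial, so m r² ω about the center is conserved.
ω₂ = ω₁ (r₁/r₂)² = (2.53)(1.47/0.960)² = 5.932 rad/s.
W = ΔKE = ½m(v₂² − v₁²) = 20.18 J.

W ≈ 20.2 J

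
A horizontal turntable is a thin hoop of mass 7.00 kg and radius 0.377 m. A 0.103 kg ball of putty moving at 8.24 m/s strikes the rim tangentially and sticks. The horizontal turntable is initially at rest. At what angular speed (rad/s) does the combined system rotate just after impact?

The axle reaction passes through the axle and exerts no torque about it; angular momentum about the axle is conserved through the impact.
I_p = (7.00)(0.377)² = 0.9949 kg·m². Taking the sense of the ball of putty's angular momentum as positive, L_{ball} = m v R = (0.103)(8.24)(0.377) = 0.3200 kg·m²/s.
L_i = 0 + 0.3200 = 0.3200 kg·m²/s.
After sticking, I_f = I_p + m R² = 0.9949 + (0.103)(0.377)² = 1.010 kg·m².
ω_f = L_i / I_f = 0.3200 / 1.010 = 0.3169 rad/s.

|ω_f| ≈ 0.317 rad/s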